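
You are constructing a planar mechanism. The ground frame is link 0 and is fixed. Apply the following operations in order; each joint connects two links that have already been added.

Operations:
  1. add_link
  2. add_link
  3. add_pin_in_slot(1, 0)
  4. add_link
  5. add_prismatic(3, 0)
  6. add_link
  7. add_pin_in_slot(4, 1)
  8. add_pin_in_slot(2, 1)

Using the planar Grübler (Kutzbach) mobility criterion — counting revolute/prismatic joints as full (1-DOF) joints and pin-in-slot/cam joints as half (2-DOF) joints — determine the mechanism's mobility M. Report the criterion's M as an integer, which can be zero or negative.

link 0 = ground. State L|J1|J2 = 1|0|0
+link1  2|0|0
+link2  3|0|0
PS(1,0) f=2→J2  3|0|1
+link3  4|0|1
P(3,0) f=1→J1  4|1|1
+link4  5|1|1
PS(4,1) f=2→J2  5|1|2
PS(2,1) f=2→J2  5|1|3
M = 3(5−1)−2·1−3 = 12−2−3 = 7

M = 7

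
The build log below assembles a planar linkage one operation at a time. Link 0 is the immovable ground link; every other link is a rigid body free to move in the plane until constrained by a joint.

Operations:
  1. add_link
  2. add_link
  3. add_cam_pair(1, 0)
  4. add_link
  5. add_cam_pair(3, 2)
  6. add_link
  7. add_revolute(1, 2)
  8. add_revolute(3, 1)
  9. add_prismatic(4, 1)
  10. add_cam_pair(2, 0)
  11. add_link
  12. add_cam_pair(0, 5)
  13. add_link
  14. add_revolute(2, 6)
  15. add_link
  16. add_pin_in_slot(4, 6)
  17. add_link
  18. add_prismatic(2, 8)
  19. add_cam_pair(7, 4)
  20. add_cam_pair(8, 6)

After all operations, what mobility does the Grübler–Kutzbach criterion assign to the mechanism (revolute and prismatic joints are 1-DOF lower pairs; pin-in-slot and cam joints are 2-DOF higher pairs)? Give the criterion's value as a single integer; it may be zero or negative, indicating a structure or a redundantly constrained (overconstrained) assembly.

M = 7

(L,J1,J2)=(1,0,0); link0 fixed
link1: (2,0,0)
link2: (3,0,0)
C 1-0 [J2]: (3,0,1)
link3: (4,0,1)
C 3-2 [J2]: (4,0,2)
link4: (5,0,2)
R 1-2 [J1]: (5,1,2)
R 3-1 [J1]: (5,2,2)
P 4-1 [J1]: (5,3,2)
C 2-0 [J2]: (5,3,3)
link5: (6,3,3)
C 0-5 [J2]: (6,3,4)
link6: (7,3,4)
R 2-6 [J1]: (7,4,4)
link7: (8,4,4)
PS 4-6 [J2]: (8,4,5)
link8: (9,4,5)
P 2-8 [J1]: (9,5,5)
C 7-4 [J2]: (9,5,6)
C 8-6 [J2]: (9,5,7)
Grübler: 3·8 − 2·5 − 7 = 7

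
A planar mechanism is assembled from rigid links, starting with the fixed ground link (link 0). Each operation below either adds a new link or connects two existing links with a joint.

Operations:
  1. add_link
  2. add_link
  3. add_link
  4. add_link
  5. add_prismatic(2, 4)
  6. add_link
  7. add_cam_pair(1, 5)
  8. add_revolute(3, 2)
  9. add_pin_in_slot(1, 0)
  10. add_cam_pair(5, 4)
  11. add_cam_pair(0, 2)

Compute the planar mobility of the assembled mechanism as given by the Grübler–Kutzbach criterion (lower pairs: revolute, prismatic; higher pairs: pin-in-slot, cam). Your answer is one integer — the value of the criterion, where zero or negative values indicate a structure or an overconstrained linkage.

M = 7

[1;0;0] (link 0 is ground)
L+ [2;0;0]
L+ [3;0;0]
L+ [4;0;0]
L+ [5;0;0]
P(2,4)∈J1 [5;1;0]
L+ [6;1;0]
C(1,5)∈J2 [6;1;1]
R(3,2)∈J1 [6;2;1]
PS(1,0)∈J2 [6;2;2]
C(5,4)∈J2 [6;2;3]
C(0,2)∈J2 [6;2;4]
mobility = 15 − 4 − 4 = 7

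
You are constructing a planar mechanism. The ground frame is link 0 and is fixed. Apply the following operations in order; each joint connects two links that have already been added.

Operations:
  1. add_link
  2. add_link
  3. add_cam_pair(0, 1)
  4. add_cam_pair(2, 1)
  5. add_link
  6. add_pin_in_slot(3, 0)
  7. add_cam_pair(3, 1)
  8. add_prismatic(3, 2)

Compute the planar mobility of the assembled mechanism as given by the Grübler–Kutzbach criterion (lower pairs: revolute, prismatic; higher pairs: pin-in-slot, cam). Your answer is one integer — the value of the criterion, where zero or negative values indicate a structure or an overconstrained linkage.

M = 3

(L,J1,J2)=(1,0,0); link0 fixed
link1: (2,0,0)
link2: (3,0,0)
C 0-1 [J2]: (3,0,1)
C 2-1 [J2]: (3,0,2)
link3: (4,0,2)
PS 3-0 [J2]: (4,0,3)
C 3-1 [J2]: (4,0,4)
P 3-2 [J1]: (4,1,4)
Grübler: 3·3 − 2·1 − 4 = 3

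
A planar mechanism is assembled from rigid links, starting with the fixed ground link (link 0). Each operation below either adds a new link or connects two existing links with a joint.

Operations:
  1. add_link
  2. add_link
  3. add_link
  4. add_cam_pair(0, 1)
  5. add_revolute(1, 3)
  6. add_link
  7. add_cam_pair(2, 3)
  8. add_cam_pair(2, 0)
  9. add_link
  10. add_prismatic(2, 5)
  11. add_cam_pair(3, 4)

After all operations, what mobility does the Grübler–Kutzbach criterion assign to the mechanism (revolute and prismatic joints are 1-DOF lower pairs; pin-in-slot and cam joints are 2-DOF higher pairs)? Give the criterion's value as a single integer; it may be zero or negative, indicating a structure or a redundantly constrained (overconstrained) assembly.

L=1 J1=0 J2=0
add link → L=2 J1=0 J2=0
add link → L=3 J1=0 J2=0
add link → L=4 J1=0 J2=0
C@0,1 dof=2 J2 → L=4 J1=0 J2=1
R@1,3 dof=1 J1 → L=4 J1=1 J2=1
add link → L=5 J1=1 J2=1
C@2,3 dof=2 J2 → L=5 J1=1 J2=2
C@2,0 dof=2 J2 → L=5 J1=1 J2=3
add link → L=6 J1=1 J2=3
P@2,5 dof=1 J1 → L=6 J1=2 J2=3
C@3,4 dof=2 J2 → L=6 J1=2 J2=4
M=3(L−1)−2J1−J2=3·5−2·2−4=7

M = 7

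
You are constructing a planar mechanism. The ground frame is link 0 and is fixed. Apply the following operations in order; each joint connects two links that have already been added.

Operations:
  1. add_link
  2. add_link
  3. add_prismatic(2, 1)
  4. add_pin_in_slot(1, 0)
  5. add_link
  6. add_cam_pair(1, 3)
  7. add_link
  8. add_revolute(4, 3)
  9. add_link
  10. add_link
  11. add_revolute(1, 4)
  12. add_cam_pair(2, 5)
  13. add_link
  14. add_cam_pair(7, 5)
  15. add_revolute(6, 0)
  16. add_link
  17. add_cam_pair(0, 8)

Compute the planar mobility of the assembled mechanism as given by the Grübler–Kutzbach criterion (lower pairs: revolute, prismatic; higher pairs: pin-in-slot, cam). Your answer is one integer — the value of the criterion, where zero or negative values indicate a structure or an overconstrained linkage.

M = 11

(L,J1,J2)=(1,0,0); link0 fixed
link1: (2,0,0)
link2: (3,0,0)
P 2-1 [J1]: (3,1,0)
PS 1-0 [J2]: (3,1,1)
link3: (4,1,1)
C 1-3 [J2]: (4,1,2)
link4: (5,1,2)
R 4-3 [J1]: (5,2,2)
link5: (6,2,2)
link6: (7,2,2)
R 1-4 [J1]: (7,3,2)
C 2-5 [J2]: (7,3,3)
link7: (8,3,3)
C 7-5 [J2]: (8,3,4)
R 6-0 [J1]: (8,4,4)
link8: (9,4,4)
C 0-8 [J2]: (9,4,5)
Grübler: 3·8 − 2·4 − 5 = 11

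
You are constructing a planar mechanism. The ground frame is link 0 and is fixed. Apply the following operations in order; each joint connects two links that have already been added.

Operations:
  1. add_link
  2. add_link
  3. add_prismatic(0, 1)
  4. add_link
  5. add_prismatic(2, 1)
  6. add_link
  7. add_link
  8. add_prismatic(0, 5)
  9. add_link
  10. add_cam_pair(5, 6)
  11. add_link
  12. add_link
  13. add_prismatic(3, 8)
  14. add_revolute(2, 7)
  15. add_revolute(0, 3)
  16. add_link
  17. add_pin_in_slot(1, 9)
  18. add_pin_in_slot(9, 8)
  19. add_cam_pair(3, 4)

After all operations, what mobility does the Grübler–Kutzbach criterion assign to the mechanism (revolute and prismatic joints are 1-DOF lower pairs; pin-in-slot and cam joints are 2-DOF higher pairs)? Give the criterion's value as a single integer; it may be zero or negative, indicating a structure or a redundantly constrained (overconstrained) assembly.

L=1 J1=0 J2=0
add link → L=2 J1=0 J2=0
add link → L=3 J1=0 J2=0
P@0,1 dof=1 J1 → L=3 J1=1 J2=0
add link → L=4 J1=1 J2=0
P@2,1 dof=1 J1 → L=4 J1=2 J2=0
add link → L=5 J1=2 J2=0
add link → L=6 J1=2 J2=0
P@0,5 dof=1 J1 → L=6 J1=3 J2=0
add link → L=7 J1=3 J2=0
C@5,6 dof=2 J2 → L=7 J1=3 J2=1
add link → L=8 J1=3 J2=1
add link → L=9 J1=3 J2=1
P@3,8 dof=1 J1 → L=9 J1=4 J2=1
R@2,7 dof=1 J1 → L=9 J1=5 J2=1
R@0,3 dof=1 J1 → L=9 J1=6 J2=1
add link → L=10 J1=6 J2=1
PS@1,9 dof=2 J2 → L=10 J1=6 J2=2
PS@9,8 dof=2 J2 → L=10 J1=6 J2=3
C@3,4 dof=2 J2 → L=10 J1=6 J2=4
M=3(L−1)−2J1−J2=3·9−2·6−4=11

M = 11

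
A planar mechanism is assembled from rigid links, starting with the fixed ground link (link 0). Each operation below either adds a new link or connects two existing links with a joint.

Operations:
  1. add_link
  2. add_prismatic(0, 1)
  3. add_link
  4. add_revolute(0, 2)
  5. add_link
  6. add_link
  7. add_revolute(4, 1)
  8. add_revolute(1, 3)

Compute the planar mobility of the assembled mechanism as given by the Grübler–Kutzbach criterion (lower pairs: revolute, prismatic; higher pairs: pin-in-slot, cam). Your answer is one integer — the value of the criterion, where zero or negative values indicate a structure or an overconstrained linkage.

M = 4

link 0 = ground. State L|J1|J2 = 1|0|0
+link1  2|0|0
P(0,1) f=1→J1  2|1|0
+link2  3|1|0
R(0,2) f=1→J1  3|2|0
+link3  4|2|0
+link4  5|2|0
R(4,1) f=1→J1  5|3|0
R(1,3) f=1→J1  5|4|0
M = 3(5−1)−2·4−0 = 12−8−0 = 4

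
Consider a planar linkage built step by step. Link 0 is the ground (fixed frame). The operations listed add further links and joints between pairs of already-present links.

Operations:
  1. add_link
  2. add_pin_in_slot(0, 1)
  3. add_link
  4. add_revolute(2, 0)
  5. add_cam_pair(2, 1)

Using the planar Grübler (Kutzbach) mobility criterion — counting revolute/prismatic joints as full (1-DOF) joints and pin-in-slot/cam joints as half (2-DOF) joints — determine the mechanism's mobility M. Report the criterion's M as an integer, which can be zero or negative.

ground; <1,0,0>
#1 <2,0,0>
PS:0↔1 J2 <2,0,1>
#2 <3,0,1>
R:2↔0 J1 <3,1,1>
C:2↔1 J2 <3,1,2>
3×2 − 2×1 − 1×2 = 2

M = 2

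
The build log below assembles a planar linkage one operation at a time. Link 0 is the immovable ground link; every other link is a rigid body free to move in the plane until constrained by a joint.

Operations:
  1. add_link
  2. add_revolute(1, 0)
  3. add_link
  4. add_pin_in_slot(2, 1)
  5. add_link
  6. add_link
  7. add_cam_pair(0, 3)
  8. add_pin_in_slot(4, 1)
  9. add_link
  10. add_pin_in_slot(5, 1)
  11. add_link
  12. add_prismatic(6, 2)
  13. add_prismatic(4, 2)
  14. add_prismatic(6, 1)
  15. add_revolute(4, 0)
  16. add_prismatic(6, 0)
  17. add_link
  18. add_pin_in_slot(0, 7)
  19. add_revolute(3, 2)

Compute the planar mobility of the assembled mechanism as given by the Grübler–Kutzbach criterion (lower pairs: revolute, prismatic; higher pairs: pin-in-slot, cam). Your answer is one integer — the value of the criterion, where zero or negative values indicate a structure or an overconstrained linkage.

(L,J1,J2)=(1,0,0); link0 fixed
link1: (2,0,0)
R 1-0 [J1]: (2,1,0)
link2: (3,1,0)
PS 2-1 [J2]: (3,1,1)
link3: (4,1,1)
link4: (5,1,1)
C 0-3 [J2]: (5,1,2)
PS 4-1 [J2]: (5,1,3)
link5: (6,1,3)
PS 5-1 [J2]: (6,1,4)
link6: (7,1,4)
P 6-2 [J1]: (7,2,4)
P 4-2 [J1]: (7,3,4)
P 6-1 [J1]: (7,4,4)
R 4-0 [J1]: (7,5,4)
P 6-0 [J1]: (7,6,4)
link7: (8,6,4)
PS 0-7 [J2]: (8,6,5)
R 3-2 [J1]: (8,7,5)
Grübler: 3·7 − 2·7 − 5 = 2

M = 2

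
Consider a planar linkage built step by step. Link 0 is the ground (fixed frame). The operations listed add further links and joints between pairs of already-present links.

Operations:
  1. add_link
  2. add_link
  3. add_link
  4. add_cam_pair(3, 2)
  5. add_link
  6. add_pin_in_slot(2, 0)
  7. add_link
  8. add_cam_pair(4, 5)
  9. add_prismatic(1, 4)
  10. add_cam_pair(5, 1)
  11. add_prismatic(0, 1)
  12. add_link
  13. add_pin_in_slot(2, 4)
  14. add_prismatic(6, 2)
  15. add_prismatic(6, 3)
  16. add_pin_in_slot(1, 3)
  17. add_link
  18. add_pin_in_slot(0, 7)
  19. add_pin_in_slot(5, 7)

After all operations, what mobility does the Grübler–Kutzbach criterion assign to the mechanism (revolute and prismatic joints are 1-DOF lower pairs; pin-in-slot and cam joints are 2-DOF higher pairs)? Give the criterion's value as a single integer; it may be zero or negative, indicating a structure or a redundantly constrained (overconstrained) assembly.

link 0 = ground. State L|J1|J2 = 1|0|0
+link1  2|0|0
+link2  3|0|0
+link3  4|0|0
C(3,2) f=2→J2  4|0|1
+link4  5|0|1
PS(2,0) f=2→J2  5|0|2
+link5  6|0|2
C(4,5) f=2→J2  6|0|3
P(1,4) f=1→J1  6|1|3
C(5,1) f=2→J2  6|1|4
P(0,1) f=1→J1  6|2|4
+link6  7|2|4
PS(2,4) f=2→J2  7|2|5
P(6,2) f=1→J1  7|3|5
P(6,3) f=1→J1  7|4|5
PS(1,3) f=2→J2  7|4|6
+link7  8|4|6
PS(0,7) f=2→J2  8|4|7
PS(5,7) f=2→J2  8|4|8
M = 3(8−1)−2·4−8 = 21−8−8 = 5

M = 5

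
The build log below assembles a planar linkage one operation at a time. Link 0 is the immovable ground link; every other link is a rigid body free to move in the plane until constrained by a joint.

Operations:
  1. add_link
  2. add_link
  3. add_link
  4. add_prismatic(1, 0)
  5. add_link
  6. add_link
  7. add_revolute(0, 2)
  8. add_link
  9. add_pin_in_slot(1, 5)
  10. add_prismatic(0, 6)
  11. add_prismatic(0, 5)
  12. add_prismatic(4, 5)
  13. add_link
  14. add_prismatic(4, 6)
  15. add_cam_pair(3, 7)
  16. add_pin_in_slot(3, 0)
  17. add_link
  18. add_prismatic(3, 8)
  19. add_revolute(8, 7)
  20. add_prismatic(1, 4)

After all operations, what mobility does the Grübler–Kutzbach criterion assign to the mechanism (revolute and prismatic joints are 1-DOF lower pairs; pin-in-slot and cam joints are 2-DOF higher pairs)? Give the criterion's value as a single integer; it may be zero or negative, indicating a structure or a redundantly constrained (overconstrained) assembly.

L=1 J1=0 J2=0
add link → L=2 J1=0 J2=0
add link → L=3 J1=0 J2=0
add link → L=4 J1=0 J2=0
P@1,0 dof=1 J1 → L=4 J1=1 J2=0
add link → L=5 J1=1 J2=0
add link → L=6 J1=1 J2=0
R@0,2 dof=1 J1 → L=6 J1=2 J2=0
add link → L=7 J1=2 J2=0
PS@1,5 dof=2 J2 → L=7 J1=2 J2=1
P@0,6 dof=1 J1 → L=7 J1=3 J2=1
P@0,5 dof=1 J1 → L=7 J1=4 J2=1
P@4,5 dof=1 J1 → L=7 J1=5 J2=1
add link → L=8 J1=5 J2=1
P@4,6 dof=1 J1 → L=8 J1=6 J2=1
C@3,7 dof=2 J2 → L=8 J1=6 J2=2
PS@3,0 dof=2 J2 → L=8 J1=6 J2=3
add link → L=9 J1=6 J2=3
P@3,8 dof=1 J1 → L=9 J1=7 J2=3
R@8,7 dof=1 J1 → L=9 J1=8 J2=3
P@1,4 dof=1 J1 → L=9 J1=9 J2=3
M=3(L−1)−2J1−J2=3·8−2·9−3=3

M = 3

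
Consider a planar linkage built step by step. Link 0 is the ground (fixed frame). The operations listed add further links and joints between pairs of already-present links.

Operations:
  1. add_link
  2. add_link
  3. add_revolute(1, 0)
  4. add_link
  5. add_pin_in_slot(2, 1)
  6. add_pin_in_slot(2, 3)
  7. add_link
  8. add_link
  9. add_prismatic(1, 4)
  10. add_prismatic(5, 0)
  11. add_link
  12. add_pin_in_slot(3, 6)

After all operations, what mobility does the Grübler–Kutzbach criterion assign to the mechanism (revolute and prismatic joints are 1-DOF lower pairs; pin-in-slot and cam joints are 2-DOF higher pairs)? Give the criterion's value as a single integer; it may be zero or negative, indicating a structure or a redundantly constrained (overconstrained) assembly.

L=1 J1=0 J2=0
add link → L=2 J1=0 J2=0
add link → L=3 J1=0 J2=0
R@1,0 dof=1 J1 → L=3 J1=1 J2=0
add link → L=4 J1=1 J2=0
PS@2,1 dof=2 J2 → L=4 J1=1 J2=1
PS@2,3 dof=2 J2 → L=4 J1=1 J2=2
add link → L=5 J1=1 J2=2
add link → L=6 J1=1 J2=2
P@1,4 dof=1 J1 → L=6 J1=2 J2=2
P@5,0 dof=1 J1 → L=6 J1=3 J2=2
add link → L=7 J1=3 J2=2
PS@3,6 dof=2 J2 → L=7 J1=3 J2=3
M=3(L−1)−2J1−J2=3·6−2·3−3=9

M = 9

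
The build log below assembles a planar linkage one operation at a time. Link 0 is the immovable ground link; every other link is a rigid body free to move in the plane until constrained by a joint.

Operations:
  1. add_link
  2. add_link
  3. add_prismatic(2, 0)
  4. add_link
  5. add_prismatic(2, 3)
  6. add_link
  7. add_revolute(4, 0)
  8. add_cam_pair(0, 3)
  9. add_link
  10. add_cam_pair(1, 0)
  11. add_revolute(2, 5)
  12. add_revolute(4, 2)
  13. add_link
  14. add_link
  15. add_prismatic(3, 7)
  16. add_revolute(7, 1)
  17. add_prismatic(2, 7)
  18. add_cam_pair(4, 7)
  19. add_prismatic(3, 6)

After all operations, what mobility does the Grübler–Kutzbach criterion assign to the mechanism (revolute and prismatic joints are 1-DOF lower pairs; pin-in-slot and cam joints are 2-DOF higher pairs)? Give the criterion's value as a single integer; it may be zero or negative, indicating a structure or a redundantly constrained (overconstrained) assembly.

[1;0;0] (link 0 is ground)
L+ [2;0;0]
L+ [3;0;0]
P(2,0)∈J1 [3;1;0]
L+ [4;1;0]
P(2,3)∈J1 [4;2;0]
L+ [5;2;0]
R(4,0)∈J1 [5;3;0]
C(0,3)∈J2 [5;3;1]
L+ [6;3;1]
C(1,0)∈J2 [6;3;2]
R(2,5)∈J1 [6;4;2]
R(4,2)∈J1 [6;5;2]
L+ [7;5;2]
L+ [8;5;2]
P(3,7)∈J1 [8;6;2]
R(7,1)∈J1 [8;7;2]
P(2,7)∈J1 [8;8;2]
C(4,7)∈J2 [8;8;3]
P(3,6)∈J1 [8;9;3]
mobility = 21 − 18 − 3 = 0

M = 0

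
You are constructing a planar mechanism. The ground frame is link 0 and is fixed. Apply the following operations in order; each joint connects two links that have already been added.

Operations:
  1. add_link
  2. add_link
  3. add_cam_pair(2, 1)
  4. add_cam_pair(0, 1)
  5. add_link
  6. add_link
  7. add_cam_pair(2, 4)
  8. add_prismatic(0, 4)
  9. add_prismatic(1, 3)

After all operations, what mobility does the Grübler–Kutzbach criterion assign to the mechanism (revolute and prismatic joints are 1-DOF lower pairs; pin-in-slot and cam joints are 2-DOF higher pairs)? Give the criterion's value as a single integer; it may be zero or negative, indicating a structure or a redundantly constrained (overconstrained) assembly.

M = 5

L=1 J1=0 J2=0
add link → L=2 J1=0 J2=0
add link → L=3 J1=0 J2=0
C@2,1 dof=2 J2 → L=3 J1=0 J2=1
C@0,1 dof=2 J2 → L=3 J1=0 J2=2
add link → L=4 J1=0 J2=2
add link → L=5 J1=0 J2=2
C@2,4 dof=2 J2 → L=5 J1=0 J2=3
P@0,4 dof=1 J1 → L=5 J1=1 J2=3
P@1,3 dof=1 J1 → L=5 J1=2 J2=3
M=3(L−1)−2J1−J2=3·4−2·2−3=5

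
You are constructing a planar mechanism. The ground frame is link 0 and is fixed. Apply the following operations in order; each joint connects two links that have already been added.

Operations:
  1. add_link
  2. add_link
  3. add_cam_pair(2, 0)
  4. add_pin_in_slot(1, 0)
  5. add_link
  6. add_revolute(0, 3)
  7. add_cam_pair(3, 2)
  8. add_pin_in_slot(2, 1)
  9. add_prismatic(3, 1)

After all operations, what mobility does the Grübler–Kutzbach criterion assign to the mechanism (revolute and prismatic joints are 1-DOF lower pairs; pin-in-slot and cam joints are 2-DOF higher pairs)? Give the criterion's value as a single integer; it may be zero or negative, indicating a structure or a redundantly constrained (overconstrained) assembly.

link 0 = ground. State L|J1|J2 = 1|0|0
+link1  2|0|0
+link2  3|0|0
C(2,0) f=2→J2  3|0|1
PS(1,0) f=2→J2  3|0|2
+link3  4|0|2
R(0,3) f=1→J1  4|1|2
C(3,2) f=2→J2  4|1|3
PS(2,1) f=2→J2  4|1|4
P(3,1) f=1→J1  4|2|4
M = 3(4−1)−2·2−4 = 9−4−4 = 1

M = 1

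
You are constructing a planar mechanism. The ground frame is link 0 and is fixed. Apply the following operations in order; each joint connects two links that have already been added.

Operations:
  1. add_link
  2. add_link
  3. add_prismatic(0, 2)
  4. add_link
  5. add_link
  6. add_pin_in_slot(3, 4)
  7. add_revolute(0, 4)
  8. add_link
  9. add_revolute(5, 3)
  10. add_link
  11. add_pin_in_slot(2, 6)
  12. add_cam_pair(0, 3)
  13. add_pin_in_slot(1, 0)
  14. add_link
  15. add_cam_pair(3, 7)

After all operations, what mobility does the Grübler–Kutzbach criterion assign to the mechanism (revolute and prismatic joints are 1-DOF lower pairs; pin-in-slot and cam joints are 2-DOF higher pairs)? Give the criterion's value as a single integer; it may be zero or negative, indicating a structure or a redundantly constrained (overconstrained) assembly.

M = 10

link 0 = ground. State L|J1|J2 = 1|0|0
+link1  2|0|0
+link2  3|0|0
P(0,2) f=1→J1  3|1|0
+link3  4|1|0
+link4  5|1|0
PS(3,4) f=2→J2  5|1|1
R(0,4) f=1→J1  5|2|1
+link5  6|2|1
R(5,3) f=1→J1  6|3|1
+link6  7|3|1
PS(2,6) f=2→J2  7|3|2
C(0,3) f=2→J2  7|3|3
PS(1,0) f=2→J2  7|3|4
+link7  8|3|4
C(3,7) f=2→J2  8|3|5
M = 3(8−1)−2·3−5 = 21−6−5 = 10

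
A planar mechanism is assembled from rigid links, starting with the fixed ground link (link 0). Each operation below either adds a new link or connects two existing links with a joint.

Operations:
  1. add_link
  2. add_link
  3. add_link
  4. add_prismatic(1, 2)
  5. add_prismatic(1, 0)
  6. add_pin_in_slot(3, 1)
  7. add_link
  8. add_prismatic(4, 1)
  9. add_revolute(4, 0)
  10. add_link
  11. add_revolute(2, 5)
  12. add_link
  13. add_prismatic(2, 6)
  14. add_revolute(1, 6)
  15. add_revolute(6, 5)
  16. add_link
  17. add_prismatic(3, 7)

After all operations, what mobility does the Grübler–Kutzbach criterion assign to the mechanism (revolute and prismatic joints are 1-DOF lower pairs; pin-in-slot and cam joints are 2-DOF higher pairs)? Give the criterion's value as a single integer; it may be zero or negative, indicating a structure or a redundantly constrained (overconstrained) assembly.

M = 2

link 0 = ground. State L|J1|J2 = 1|0|0
+link1  2|0|0
+link2  3|0|0
+link3  4|0|0
P(1,2) f=1→J1  4|1|0
P(1,0) f=1→J1  4|2|0
PS(3,1) f=2→J2  4|2|1
+link4  5|2|1
P(4,1) f=1→J1  5|3|1
R(4,0) f=1→J1  5|4|1
+link5  6|4|1
R(2,5) f=1→J1  6|5|1
+link6  7|5|1
P(2,6) f=1→J1  7|6|1
R(1,6) f=1→J1  7|7|1
R(6,5) f=1→J1  7|8|1
+link7  8|8|1
P(3,7) f=1→J1  8|9|1
M = 3(8−1)−2·9−1 = 21−18−1 = 2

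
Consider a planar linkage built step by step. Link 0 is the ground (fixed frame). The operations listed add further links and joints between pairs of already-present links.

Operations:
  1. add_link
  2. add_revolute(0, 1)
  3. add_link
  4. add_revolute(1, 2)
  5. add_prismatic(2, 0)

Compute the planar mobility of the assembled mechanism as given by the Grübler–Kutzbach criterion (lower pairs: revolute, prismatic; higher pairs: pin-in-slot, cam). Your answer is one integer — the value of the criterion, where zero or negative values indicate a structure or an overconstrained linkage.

M = 0

(L,J1,J2)=(1,0,0); link0 fixed
link1: (2,0,0)
R 0-1 [J1]: (2,1,0)
link2: (3,1,0)
R 1-2 [J1]: (3,2,0)
P 2-0 [J1]: (3,3,0)
Grübler: 3·2 − 2·3 − 0 = 0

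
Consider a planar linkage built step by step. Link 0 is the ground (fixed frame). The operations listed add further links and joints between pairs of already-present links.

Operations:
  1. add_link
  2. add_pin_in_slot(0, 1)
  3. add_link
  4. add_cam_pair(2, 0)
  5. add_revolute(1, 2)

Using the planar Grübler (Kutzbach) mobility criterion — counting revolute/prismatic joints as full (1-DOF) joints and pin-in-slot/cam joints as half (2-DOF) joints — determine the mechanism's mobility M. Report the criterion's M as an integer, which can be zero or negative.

M = 2

[1;0;0] (link 0 is ground)
L+ [2;0;0]
PS(0,1)∈J2 [2;0;1]
L+ [3;0;1]
C(2,0)∈J2 [3;0;2]
R(1,2)∈J1 [3;1;2]
mobility = 6 − 2 − 2 = 2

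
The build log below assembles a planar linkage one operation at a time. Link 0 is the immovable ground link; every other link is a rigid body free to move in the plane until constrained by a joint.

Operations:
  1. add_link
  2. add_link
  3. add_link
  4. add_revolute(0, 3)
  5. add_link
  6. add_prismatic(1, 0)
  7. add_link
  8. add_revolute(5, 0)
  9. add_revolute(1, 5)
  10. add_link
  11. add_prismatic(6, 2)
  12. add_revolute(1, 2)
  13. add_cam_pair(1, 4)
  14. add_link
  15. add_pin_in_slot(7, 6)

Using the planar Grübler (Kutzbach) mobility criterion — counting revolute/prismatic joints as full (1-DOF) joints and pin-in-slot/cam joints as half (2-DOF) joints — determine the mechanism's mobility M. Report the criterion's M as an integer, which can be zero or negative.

[1;0;0] (link 0 is ground)
L+ [2;0;0]
L+ [3;0;0]
L+ [4;0;0]
R(0,3)∈J1 [4;1;0]
L+ [5;1;0]
P(1,0)∈J1 [5;2;0]
L+ [6;2;0]
R(5,0)∈J1 [6;3;0]
R(1,5)∈J1 [6;4;0]
L+ [7;4;0]
P(6,2)∈J1 [7;5;0]
R(1,2)∈J1 [7;6;0]
C(1,4)∈J2 [7;6;1]
L+ [8;6;1]
PS(7,6)∈J2 [8;6;2]
mobility = 21 − 12 − 2 = 7

M = 7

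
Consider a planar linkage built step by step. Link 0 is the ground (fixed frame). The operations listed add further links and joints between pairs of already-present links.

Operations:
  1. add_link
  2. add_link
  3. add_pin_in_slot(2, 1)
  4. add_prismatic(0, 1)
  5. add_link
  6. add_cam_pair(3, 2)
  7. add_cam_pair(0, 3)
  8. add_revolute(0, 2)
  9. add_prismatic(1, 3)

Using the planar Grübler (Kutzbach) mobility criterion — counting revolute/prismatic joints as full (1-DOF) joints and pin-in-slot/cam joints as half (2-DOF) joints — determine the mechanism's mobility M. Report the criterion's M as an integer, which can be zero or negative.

[1;0;0] (link 0 is ground)
L+ [2;0;0]
L+ [3;0;0]
PS(2,1)∈J2 [3;0;1]
P(0,1)∈J1 [3;1;1]
L+ [4;1;1]
C(3,2)∈J2 [4;1;2]
C(0,3)∈J2 [4;1;3]
R(0,2)∈J1 [4;2;3]
P(1,3)∈J1 [4;3;3]
mobility = 9 − 6 − 3 = 0

M = 0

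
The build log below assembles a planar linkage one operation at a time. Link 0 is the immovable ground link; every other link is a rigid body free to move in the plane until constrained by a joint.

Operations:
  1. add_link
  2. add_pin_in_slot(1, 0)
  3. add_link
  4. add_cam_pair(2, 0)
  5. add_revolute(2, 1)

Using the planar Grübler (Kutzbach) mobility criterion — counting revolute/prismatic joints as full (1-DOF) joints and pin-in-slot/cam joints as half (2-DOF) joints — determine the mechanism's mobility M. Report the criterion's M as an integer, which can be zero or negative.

[1;0;0] (link 0 is ground)
L+ [2;0;0]
PS(1,0)∈J2 [2;0;1]
L+ [3;0;1]
C(2,0)∈J2 [3;0;2]
R(2,1)∈J1 [3;1;2]
mobility = 6 − 2 − 2 = 2

M = 2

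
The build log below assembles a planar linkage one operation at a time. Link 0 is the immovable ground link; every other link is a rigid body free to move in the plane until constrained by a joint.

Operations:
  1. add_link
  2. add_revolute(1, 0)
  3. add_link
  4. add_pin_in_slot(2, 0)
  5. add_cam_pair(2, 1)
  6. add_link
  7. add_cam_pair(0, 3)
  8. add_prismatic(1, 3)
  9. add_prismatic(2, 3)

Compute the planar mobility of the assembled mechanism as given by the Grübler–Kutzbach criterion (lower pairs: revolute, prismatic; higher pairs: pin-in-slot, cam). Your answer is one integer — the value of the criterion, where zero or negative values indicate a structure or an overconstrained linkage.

ground; <1,0,0>
#1 <2,0,0>
R:1↔0 J1 <2,1,0>
#2 <3,1,0>
PS:2↔0 J2 <3,1,1>
C:2↔1 J2 <3,1,2>
#3 <4,1,2>
C:0↔3 J2 <4,1,3>
P:1↔3 J1 <4,2,3>
P:2↔3 J1 <4,3,3>
3×3 − 2×3 − 1×3 = 0

M = 0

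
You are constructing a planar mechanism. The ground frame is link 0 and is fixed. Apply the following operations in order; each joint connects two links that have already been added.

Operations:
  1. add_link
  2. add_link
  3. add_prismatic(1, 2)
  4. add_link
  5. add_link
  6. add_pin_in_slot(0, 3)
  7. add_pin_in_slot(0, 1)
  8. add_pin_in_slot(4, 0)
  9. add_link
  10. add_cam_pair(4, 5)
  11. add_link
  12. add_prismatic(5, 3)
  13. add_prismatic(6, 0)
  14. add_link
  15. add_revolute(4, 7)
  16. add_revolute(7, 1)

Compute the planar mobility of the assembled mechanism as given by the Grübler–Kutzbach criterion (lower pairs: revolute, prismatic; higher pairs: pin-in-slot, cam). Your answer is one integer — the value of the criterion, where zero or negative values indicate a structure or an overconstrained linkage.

M = 7

link 0 = ground. State L|J1|J2 = 1|0|0
+link1  2|0|0
+link2  3|0|0
P(1,2) f=1→J1  3|1|0
+link3  4|1|0
+link4  5|1|0
PS(0,3) f=2→J2  5|1|1
PS(0,1) f=2→J2  5|1|2
PS(4,0) f=2→J2  5|1|3
+link5  6|1|3
C(4,5) f=2→J2  6|1|4
+link6  7|1|4
P(5,3) f=1→J1  7|2|4
P(6,0) f=1→J1  7|3|4
+link7  8|3|4
R(4,7) f=1→J1  8|4|4
R(7,1) f=1→J1  8|5|4
M = 3(8−1)−2·5−4 = 21−10−4 = 7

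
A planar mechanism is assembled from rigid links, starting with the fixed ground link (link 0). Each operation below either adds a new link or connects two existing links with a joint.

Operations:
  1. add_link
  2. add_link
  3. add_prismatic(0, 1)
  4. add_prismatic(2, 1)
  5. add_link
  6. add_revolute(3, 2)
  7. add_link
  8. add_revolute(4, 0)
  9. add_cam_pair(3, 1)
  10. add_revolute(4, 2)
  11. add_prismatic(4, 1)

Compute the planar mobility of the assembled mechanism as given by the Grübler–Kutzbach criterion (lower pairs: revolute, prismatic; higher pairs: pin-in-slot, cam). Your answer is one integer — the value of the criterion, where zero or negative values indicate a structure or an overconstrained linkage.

M = -1

L=1 J1=0 J2=0
add link → L=2 J1=0 J2=0
add link → L=3 J1=0 J2=0
P@0,1 dof=1 J1 → L=3 J1=1 J2=0
P@2,1 dof=1 J1 → L=3 J1=2 J2=0
add link → L=4 J1=2 J2=0
R@3,2 dof=1 J1 → L=4 J1=3 J2=0
add link → L=5 J1=3 J2=0
R@4,0 dof=1 J1 → L=5 J1=4 J2=0
C@3,1 dof=2 J2 → L=5 J1=4 J2=1
R@4,2 dof=1 J1 → L=5 J1=5 J2=1
P@4,1 dof=1 J1 → L=5 J1=6 J2=1
M=3(L−1)−2J1−J2=3·4−2·6−1=-1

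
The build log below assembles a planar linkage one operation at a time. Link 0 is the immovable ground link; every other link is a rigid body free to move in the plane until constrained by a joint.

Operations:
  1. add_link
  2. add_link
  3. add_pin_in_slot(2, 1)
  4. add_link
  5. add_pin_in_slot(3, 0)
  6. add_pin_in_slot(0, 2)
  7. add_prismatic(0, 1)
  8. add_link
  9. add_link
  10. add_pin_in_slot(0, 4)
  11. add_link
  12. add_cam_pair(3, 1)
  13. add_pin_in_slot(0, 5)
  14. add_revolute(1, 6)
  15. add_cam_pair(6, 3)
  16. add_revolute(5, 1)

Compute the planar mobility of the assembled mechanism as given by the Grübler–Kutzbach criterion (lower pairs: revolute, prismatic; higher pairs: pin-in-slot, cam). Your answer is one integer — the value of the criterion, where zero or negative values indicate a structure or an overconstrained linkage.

ground; <1,0,0>
#1 <2,0,0>
#2 <3,0,0>
PS:2↔1 J2 <3,0,1>
#3 <4,0,1>
PS:3↔0 J2 <4,0,2>
PS:0↔2 J2 <4,0,3>
P:0↔1 J1 <4,1,3>
#4 <5,1,3>
#5 <6,1,3>
PS:0↔4 J2 <6,1,4>
#6 <7,1,4>
C:3↔1 J2 <7,1,5>
PS:0↔5 J2 <7,1,6>
R:1↔6 J1 <7,2,6>
C:6↔3 J2 <7,2,7>
R:5↔1 J1 <7,3,7>
3×6 − 2×3 − 1×7 = 5

M = 5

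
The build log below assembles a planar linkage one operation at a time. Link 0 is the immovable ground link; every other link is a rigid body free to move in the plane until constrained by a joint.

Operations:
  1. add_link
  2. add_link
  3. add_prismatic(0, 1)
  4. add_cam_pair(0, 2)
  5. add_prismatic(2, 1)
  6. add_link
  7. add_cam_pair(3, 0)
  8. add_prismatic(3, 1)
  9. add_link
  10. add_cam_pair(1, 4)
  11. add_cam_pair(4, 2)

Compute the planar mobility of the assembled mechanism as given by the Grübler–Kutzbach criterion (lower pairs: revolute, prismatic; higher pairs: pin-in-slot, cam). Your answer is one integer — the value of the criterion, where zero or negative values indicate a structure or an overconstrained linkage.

L=1 J1=0 J2=0
add link → L=2 J1=0 J2=0
add link → L=3 J1=0 J2=0
P@0,1 dof=1 J1 → L=3 J1=1 J2=0
C@0,2 dof=2 J2 → L=3 J1=1 J2=1
P@2,1 dof=1 J1 → L=3 J1=2 J2=1
add link → L=4 J1=2 J2=1
C@3,0 dof=2 J2 → L=4 J1=2 J2=2
P@3,1 dof=1 J1 → L=4 J1=3 J2=2
add link → L=5 J1=3 J2=2
C@1,4 dof=2 J2 → L=5 J1=3 J2=3
C@4,2 dof=2 J2 → L=5 J1=3 J2=4
M=3(L−1)−2J1−J2=3·4−2·3−4=2

M = 2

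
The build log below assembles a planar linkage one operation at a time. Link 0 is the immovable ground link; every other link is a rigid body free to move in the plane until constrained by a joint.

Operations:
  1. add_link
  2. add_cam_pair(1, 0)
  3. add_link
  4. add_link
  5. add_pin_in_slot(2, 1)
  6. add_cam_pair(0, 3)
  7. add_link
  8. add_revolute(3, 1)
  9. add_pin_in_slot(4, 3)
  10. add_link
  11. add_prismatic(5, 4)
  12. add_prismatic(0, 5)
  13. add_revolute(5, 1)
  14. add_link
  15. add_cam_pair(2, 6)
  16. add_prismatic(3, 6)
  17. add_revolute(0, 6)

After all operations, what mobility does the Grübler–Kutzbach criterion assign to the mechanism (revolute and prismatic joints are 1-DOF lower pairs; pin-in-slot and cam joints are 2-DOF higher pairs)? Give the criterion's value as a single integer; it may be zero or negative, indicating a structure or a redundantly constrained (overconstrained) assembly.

(L,J1,J2)=(1,0,0); link0 fixed
link1: (2,0,0)
C 1-0 [J2]: (2,0,1)
link2: (3,0,1)
link3: (4,0,1)
PS 2-1 [J2]: (4,0,2)
C 0-3 [J2]: (4,0,3)
link4: (5,0,3)
R 3-1 [J1]: (5,1,3)
PS 4-3 [J2]: (5,1,4)
link5: (6,1,4)
P 5-4 [J1]: (6,2,4)
P 0-5 [J1]: (6,3,4)
R 5-1 [J1]: (6,4,4)
link6: (7,4,4)
C 2-6 [J2]: (7,4,5)
P 3-6 [J1]: (7,5,5)
R 0-6 [J1]: (7,6,5)
Grübler: 3·6 − 2·6 − 5 = 1

M = 1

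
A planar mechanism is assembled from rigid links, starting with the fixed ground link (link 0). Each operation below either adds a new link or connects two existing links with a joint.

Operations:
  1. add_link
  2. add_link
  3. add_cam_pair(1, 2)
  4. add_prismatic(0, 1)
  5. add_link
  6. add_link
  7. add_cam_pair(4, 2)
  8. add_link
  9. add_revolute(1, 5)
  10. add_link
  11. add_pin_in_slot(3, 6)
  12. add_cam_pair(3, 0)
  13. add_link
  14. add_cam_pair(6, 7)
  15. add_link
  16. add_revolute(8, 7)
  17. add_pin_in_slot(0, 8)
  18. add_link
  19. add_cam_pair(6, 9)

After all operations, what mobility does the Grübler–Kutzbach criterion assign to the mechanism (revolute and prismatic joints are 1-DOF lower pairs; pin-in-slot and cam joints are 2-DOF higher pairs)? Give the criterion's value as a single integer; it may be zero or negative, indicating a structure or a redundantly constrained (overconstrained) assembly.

L=1 J1=0 J2=0
add link → L=2 J1=0 J2=0
add link → L=3 J1=0 J2=0
C@1,2 dof=2 J2 → L=3 J1=0 J2=1
P@0,1 dof=1 J1 → L=3 J1=1 J2=1
add link → L=4 J1=1 J2=1
add link → L=5 J1=1 J2=1
C@4,2 dof=2 J2 → L=5 J1=1 J2=2
add link → L=6 J1=1 J2=2
R@1,5 dof=1 J1 → L=6 J1=2 J2=2
add link → L=7 J1=2 J2=2
PS@3,6 dof=2 J2 → L=7 J1=2 J2=3
C@3,0 dof=2 J2 → L=7 J1=2 J2=4
add link → L=8 J1=2 J2=4
C@6,7 dof=2 J2 → L=8 J1=2 J2=5
add link → L=9 J1=2 J2=5
R@8,7 dof=1 J1 → L=9 J1=3 J2=5
PS@0,8 dof=2 J2 → L=9 J1=3 J2=6
add link → L=10 J1=3 J2=6
C@6,9 dof=2 J2 → L=10 J1=3 J2=7
M=3(L−1)−2J1−J2=3·9−2·3−7=14

M = 14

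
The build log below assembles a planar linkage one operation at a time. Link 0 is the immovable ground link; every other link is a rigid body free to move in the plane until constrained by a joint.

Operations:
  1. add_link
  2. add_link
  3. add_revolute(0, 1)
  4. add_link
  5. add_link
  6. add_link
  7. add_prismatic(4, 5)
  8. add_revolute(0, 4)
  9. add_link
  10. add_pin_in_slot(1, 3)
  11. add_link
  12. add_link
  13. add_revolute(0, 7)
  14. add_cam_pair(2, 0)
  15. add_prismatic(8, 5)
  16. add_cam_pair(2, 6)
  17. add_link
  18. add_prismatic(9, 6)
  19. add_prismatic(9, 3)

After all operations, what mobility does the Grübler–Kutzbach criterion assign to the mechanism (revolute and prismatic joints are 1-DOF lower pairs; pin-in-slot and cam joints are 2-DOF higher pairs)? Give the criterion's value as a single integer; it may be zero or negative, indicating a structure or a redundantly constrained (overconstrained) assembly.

[1;0;0] (link 0 is ground)
L+ [2;0;0]
L+ [3;0;0]
R(0,1)∈J1 [3;1;0]
L+ [4;1;0]
L+ [5;1;0]
L+ [6;1;0]
P(4,5)∈J1 [6;2;0]
R(0,4)∈J1 [6;3;0]
L+ [7;3;0]
PS(1,3)∈J2 [7;3;1]
L+ [8;3;1]
L+ [9;3;1]
R(0,7)∈J1 [9;4;1]
C(2,0)∈J2 [9;4;2]
P(8,5)∈J1 [9;5;2]
C(2,6)∈J2 [9;5;3]
L+ [10;5;3]
P(9,6)∈J1 [10;6;3]
P(9,3)∈J1 [10;7;3]
mobility = 27 − 14 − 3 = 10

M = 10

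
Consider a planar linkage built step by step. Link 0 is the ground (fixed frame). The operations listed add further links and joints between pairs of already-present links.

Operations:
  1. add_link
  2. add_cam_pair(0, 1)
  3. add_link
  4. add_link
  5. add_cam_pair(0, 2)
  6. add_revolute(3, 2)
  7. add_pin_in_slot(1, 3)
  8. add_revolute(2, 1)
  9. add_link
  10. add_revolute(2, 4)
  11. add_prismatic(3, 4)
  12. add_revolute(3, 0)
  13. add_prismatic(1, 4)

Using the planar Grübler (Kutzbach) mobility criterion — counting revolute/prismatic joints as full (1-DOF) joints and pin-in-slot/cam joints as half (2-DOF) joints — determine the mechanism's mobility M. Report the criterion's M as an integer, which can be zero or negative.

M = -3

ground; <1,0,0>
#1 <2,0,0>
C:0↔1 J2 <2,0,1>
#2 <3,0,1>
#3 <4,0,1>
C:0↔2 J2 <4,0,2>
R:3↔2 J1 <4,1,2>
PS:1↔3 J2 <4,1,3>
R:2↔1 J1 <4,2,3>
#4 <5,2,3>
R:2↔4 J1 <5,3,3>
P:3↔4 J1 <5,4,3>
R:3↔0 J1 <5,5,3>
P:1↔4 J1 <5,6,3>
3×4 − 2×6 − 1×3 = -3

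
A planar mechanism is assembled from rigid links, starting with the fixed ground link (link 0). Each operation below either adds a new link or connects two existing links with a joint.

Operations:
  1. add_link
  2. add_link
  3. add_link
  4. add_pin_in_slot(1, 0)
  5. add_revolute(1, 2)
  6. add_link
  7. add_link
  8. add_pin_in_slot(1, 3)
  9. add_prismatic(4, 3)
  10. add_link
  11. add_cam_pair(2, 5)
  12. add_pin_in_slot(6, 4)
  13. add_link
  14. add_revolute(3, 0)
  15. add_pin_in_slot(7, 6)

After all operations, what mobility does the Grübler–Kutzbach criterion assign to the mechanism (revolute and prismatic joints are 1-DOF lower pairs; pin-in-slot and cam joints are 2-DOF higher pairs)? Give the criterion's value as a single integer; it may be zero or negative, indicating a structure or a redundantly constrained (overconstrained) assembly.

L=1 J1=0 J2=0
add link → L=2 J1=0 J2=0
add link → L=3 J1=0 J2=0
add link → L=4 J1=0 J2=0
PS@1,0 dof=2 J2 → L=4 J1=0 J2=1
R@1,2 dof=1 J1 → L=4 J1=1 J2=1
add link → L=5 J1=1 J2=1
add link → L=6 J1=1 J2=1
PS@1,3 dof=2 J2 → L=6 J1=1 J2=2
P@4,3 dof=1 J1 → L=6 J1=2 J2=2
add link → L=7 J1=2 J2=2
C@2,5 dof=2 J2 → L=7 J1=2 J2=3
PS@6,4 dof=2 J2 → L=7 J1=2 J2=4
add link → L=8 J1=2 J2=4
R@3,0 dof=1 J1 → L=8 J1=3 J2=4
PS@7,6 dof=2 J2 → L=8 J1=3 J2=5
M=3(L−1)−2J1−J2=3·7−2·3−5=10

M = 10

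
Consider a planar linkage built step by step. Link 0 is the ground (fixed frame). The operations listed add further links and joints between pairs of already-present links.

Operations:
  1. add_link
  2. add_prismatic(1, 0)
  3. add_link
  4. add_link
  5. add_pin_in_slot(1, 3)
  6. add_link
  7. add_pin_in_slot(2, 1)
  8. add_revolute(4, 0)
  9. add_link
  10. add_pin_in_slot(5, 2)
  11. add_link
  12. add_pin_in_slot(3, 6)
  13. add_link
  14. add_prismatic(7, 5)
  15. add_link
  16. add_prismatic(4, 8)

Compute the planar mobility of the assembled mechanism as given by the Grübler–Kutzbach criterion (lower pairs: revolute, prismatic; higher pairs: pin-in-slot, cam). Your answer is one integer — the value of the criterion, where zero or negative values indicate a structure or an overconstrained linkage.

M = 12

link 0 = ground. State L|J1|J2 = 1|0|0
+link1  2|0|0
P(1,0) f=1→J1  2|1|0
+link2  3|1|0
+link3  4|1|0
PS(1,3) f=2→J2  4|1|1
+link4  5|1|1
PS(2,1) f=2→J2  5|1|2
R(4,0) f=1→J1  5|2|2
+link5  6|2|2
PS(5,2) f=2→J2  6|2|3
+link6  7|2|3
PS(3,6) f=2→J2  7|2|4
+link7  8|2|4
P(7,5) f=1→J1  8|3|4
+link8  9|3|4
P(4,8) f=1→J1  9|4|4
M = 3(9−1)−2·4−4 = 24−8−4 = 12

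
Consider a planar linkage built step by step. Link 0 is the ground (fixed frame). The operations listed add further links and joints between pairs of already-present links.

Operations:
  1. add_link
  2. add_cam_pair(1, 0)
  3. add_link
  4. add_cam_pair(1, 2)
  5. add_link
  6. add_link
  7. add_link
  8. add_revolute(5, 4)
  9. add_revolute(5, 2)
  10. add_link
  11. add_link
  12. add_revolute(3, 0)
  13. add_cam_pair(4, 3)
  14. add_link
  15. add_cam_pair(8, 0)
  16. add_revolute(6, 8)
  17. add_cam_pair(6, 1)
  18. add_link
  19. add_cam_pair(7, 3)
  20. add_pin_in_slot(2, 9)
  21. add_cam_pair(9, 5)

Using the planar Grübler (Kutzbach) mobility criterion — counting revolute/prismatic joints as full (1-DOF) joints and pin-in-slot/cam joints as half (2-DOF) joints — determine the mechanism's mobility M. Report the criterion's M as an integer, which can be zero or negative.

M = 11

[1;0;0] (link 0 is ground)
L+ [2;0;0]
C(1,0)∈J2 [2;0;1]
L+ [3;0;1]
C(1,2)∈J2 [3;0;2]
L+ [4;0;2]
L+ [5;0;2]
L+ [6;0;2]
R(5,4)∈J1 [6;1;2]
R(5,2)∈J1 [6;2;2]
L+ [7;2;2]
L+ [8;2;2]
R(3,0)∈J1 [8;3;2]
C(4,3)∈J2 [8;3;3]
L+ [9;3;3]
C(8,0)∈J2 [9;3;4]
R(6,8)∈J1 [9;4;4]
C(6,1)∈J2 [9;4;5]
L+ [10;4;5]
C(7,3)∈J2 [10;4;6]
PS(2,9)∈J2 [10;4;7]
C(9,5)∈J2 [10;4;8]
mobility = 27 − 8 − 8 = 11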